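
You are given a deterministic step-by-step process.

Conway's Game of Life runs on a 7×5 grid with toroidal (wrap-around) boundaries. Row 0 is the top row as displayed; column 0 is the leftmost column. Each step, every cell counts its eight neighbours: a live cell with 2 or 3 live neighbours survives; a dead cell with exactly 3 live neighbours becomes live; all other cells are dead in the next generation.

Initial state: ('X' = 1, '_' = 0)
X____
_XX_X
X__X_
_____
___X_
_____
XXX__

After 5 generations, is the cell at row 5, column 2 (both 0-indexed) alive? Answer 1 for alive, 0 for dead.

[0] X____
_XX_X
X__X_
_____
___X_
_____
XXX__
[1] ___XX
_XXXX
XXXXX
____X
_____
_XX__
XX___
[2] _____
_____
_____
_XX_X
_____
XXX__
XX_XX
[3] X___X
_____
_____
_____
___X_
__XX_
___XX
[4] X__XX
_____
_____
_____
__XX_
__X__
X_X__
[5] XX_XX
____X
_____
_____
__XX_
__X__
X_X__

1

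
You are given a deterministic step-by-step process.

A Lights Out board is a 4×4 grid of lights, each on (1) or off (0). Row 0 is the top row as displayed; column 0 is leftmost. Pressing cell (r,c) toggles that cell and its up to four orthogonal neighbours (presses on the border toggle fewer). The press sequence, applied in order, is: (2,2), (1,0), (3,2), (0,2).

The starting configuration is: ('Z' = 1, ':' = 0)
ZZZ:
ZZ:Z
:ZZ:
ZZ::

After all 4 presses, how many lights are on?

7

k=0  ZZZ:
ZZ:Z
:ZZ:
ZZ::
k=1  ZZZ:
ZZZZ
:::Z
ZZZ:
k=2  :ZZ:
::ZZ
Z::Z
ZZZ:
k=3  :ZZ:
::ZZ
Z:ZZ
Z::Z
k=4  :::Z
:::Z
Z:ZZ
Z::Z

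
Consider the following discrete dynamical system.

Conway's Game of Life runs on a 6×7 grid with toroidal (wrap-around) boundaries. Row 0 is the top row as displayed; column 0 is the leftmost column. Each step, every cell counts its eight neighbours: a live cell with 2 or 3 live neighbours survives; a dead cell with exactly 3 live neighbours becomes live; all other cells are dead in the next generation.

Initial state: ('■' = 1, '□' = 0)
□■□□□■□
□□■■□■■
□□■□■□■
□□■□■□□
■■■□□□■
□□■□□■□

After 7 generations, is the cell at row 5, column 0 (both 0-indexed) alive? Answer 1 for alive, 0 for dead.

0

step 0: □■□□□■□
□□■■□■■
□□■□■□■
□□■□■□□
■■■□□□■
□□■□□■□
step 1: □■□■□■□
■■■■□□■
□■■□■□■
□□■□□□■
■□■□□■■
□□■□□■□
step 2: □□□■□■□
□□□□□□■
□□□□□□■
□□■□□□□
■□■■□■□
■□■■□■□
step 3: □□■■□■□
□□□□□■■
□□□□□□□
□■■■□□■
□□□□□□□
□□□□□■□
step 4: □□□□□■□
□□□□■■■
■□■□□■■
□□■□□□□
□□■□□□□
□□□□■□□
step 5: □□□□□□■
■□□□■□□
■■□■■□□
□□■■□□■
□□□■□□□
□□□□□□□
step 6: □□□□□□□
■■□■■■■
■■□□■■■
■■□□□□□
□□■■□□□
□□□□□□□
step 7: ■□□□■■■
□■■■□□□
□□□■□□□
□□□■■■□
□■■□□□□
□□□□□□□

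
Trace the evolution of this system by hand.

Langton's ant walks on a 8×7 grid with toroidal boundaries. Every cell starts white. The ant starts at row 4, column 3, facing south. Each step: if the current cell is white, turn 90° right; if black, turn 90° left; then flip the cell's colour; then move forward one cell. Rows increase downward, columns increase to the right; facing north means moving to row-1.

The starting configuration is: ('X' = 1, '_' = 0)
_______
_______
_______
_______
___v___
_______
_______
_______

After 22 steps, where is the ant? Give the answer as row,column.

3,6

gen 0: _______
_______
_______
_______
___v___
_______
_______
_______
gen 1: _______
_______
_______
_______
__<X___
_______
_______
_______
gen 2: _______
_______
_______
__^____
__XX___
_______
_______
_______
gen 3: _______
_______
_______
__X>___
__XX___
_______
_______
_______
gen 4: _______
_______
_______
__XX___
__Xv___
_______
_______
_______
gen 5: _______
_______
_______
__XX___
__X_>__
_______
_______
_______
gen 6: _______
_______
_______
__XX___
__X_X__
____v__
_______
_______
gen 7: _______
_______
_______
__XX___
__X_X__
___<X__
_______
_______
gen 8: _______
_______
_______
__XX___
__X^X__
___XX__
_______
_______
gen 9: _______
_______
_______
__XX___
__XX>__
___XX__
_______
_______
gen 10: _______
_______
_______
__XX^__
__XX___
___XX__
_______
_______
gen 11: _______
_______
_______
__XXX>_
__XX___
___XX__
_______
_______
gen 12: _______
_______
_______
__XXXX_
__XX_v_
___XX__
_______
_______
gen 13: _______
_______
_______
__XXXX_
__XX<X_
___XX__
_______
_______
gen 14: _______
_______
_______
__XX^X_
__XXXX_
___XX__
_______
_______
gen 15: _______
_______
_______
__X<_X_
__XXXX_
___XX__
_______
_______
gen 16: _______
_______
_______
__X__X_
__XvXX_
___XX__
_______
_______
gen 17: _______
_______
_______
__X__X_
__X_>X_
___XX__
_______
_______
gen 18: _______
_______
_______
__X_^X_
__X__X_
___XX__
_______
_______
gen 19: _______
_______
_______
__X_X>_
__X__X_
___XX__
_______
_______
gen 20: _______
_______
_____^_
__X_X__
__X__X_
___XX__
_______
_______
gen 21: _______
_______
_____X>
__X_X__
__X__X_
___XX__
_______
_______
gen 22: _______
_______
_____XX
__X_X_v
__X__X_
___XX__
_______
_______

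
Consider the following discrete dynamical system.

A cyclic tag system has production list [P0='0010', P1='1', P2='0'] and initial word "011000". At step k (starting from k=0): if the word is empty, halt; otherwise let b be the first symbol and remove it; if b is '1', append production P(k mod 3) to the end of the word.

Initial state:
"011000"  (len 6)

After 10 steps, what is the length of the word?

2

[0] "011000"  (len 6)
[1] "11000"  (len 5)
[2] "10001"  (len 5)
[3] "00010"  (len 5)
[4] "0010"  (len 4)
[5] "010"  (len 3)
[6] "10"  (len 2)
[7] "00010"  (len 5)
[8] "0010"  (len 4)
[9] "010"  (len 3)
[10] "10"  (len 2)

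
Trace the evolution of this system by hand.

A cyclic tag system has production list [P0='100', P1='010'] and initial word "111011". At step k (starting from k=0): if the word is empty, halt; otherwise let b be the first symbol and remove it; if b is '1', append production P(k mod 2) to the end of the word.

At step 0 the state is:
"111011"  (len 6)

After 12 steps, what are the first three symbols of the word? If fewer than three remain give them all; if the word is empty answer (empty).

100

t=0: "111011"  (len 6)
t=1: "11011100"  (len 8)
t=2: "1011100010"  (len 10)
t=3: "011100010100"  (len 12)
t=4: "11100010100"  (len 11)
t=5: "1100010100100"  (len 13)
t=6: "100010100100010"  (len 15)
t=7: "00010100100010100"  (len 17)
t=8: "0010100100010100"  (len 16)
t=9: "010100100010100"  (len 15)
t=10: "10100100010100"  (len 14)
t=11: "0100100010100100"  (len 16)
t=12: "100100010100100"  (len 15)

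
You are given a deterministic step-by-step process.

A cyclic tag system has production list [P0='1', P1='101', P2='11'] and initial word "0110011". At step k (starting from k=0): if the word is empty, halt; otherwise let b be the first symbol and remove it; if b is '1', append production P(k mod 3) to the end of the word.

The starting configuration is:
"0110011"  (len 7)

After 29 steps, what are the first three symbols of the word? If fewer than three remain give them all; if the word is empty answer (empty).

111

[0] "0110011"  (len 7)
[1] "110011"  (len 6)
[2] "10011101"  (len 8)
[3] "001110111"  (len 9)
[4] "01110111"  (len 8)
[5] "1110111"  (len 7)
[6] "11011111"  (len 8)
[7] "10111111"  (len 8)
[8] "0111111101"  (len 10)
[9] "111111101"  (len 9)
[10] "111111011"  (len 9)
[11] "11111011101"  (len 11)
[12] "111101110111"  (len 12)
[13] "111011101111"  (len 12)
[14] "11011101111101"  (len 14)
[15] "101110111110111"  (len 15)
[16] "011101111101111"  (len 15)
[17] "11101111101111"  (len 14)
[18] "110111110111111"  (len 15)
[19] "101111101111111"  (len 15)
[20] "01111101111111101"  (len 17)
[21] "1111101111111101"  (len 16)
[22] "1111011111111011"  (len 16)
[23] "111011111111011101"  (len 18)
[24] "1101111111101110111"  (len 19)
[25] "1011111111011101111"  (len 19)
[26] "011111111011101111101"  (len 21)
[27] "11111111011101111101"  (len 20)
[28] "11111110111011111011"  (len 20)
[29] "1111110111011111011101"  (len 22)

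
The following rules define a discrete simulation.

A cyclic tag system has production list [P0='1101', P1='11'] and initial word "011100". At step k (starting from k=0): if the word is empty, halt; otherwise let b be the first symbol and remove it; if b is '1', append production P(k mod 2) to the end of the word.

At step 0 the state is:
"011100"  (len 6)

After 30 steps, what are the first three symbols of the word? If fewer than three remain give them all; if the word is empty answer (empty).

011

k=0  "011100"  (len 6)
k=1  "11100"  (len 5)
k=2  "110011"  (len 6)
k=3  "100111101"  (len 9)
k=4  "0011110111"  (len 10)
k=5  "011110111"  (len 9)
k=6  "11110111"  (len 8)
k=7  "11101111101"  (len 11)
k=8  "110111110111"  (len 12)
k=9  "101111101111101"  (len 15)
k=10  "0111110111110111"  (len 16)
k=11  "111110111110111"  (len 15)
k=12  "1111011111011111"  (len 16)
k=13  "1110111110111111101"  (len 19)
k=14  "11011111011111110111"  (len 20)
k=15  "10111110111111101111101"  (len 23)
k=16  "011111011111110111110111"  (len 24)
k=17  "11111011111110111110111"  (len 23)
k=18  "111101111111011111011111"  (len 24)
k=19  "111011111110111110111111101"  (len 27)
k=20  "1101111111011111011111110111"  (len 28)
k=21  "1011111110111110111111101111101"  (len 31)
k=22  "01111111011111011111110111110111"  (len 32)
k=23  "1111111011111011111110111110111"  (len 31)
k=24  "11111101111101111111011111011111"  (len 32)
k=25  "11111011111011111110111110111111101"  (len 35)
k=26  "111101111101111111011111011111110111"  (len 36)
k=27  "111011111011111110111110111111101111101"  (len 39)
k=28  "1101111101111111011111011111110111110111"  (len 40)
k=29  "1011111011111110111110111111101111101111101"  (len 43)
k=30  "01111101111111011111011111110111110111110111"  (len 44)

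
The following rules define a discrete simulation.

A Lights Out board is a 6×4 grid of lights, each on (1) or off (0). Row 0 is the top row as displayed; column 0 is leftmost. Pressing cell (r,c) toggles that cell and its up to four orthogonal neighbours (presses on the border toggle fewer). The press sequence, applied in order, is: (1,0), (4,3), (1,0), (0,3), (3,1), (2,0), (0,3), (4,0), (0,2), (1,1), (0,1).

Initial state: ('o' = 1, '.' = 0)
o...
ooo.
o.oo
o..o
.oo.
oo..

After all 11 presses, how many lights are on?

15

t=0: o...
ooo.
o.oo
o..o
.oo.
oo..
t=1: ....
..o.
..oo
o..o
.oo.
oo..
t=2: ....
..o.
..oo
o...
.o.o
oo.o
t=3: o...
ooo.
o.oo
o...
.o.o
oo.o
t=4: o.oo
oooo
o.oo
o...
.o.o
oo.o
t=5: o.oo
oooo
oooo
.oo.
...o
oo.o
t=6: o.oo
.ooo
..oo
ooo.
...o
oo.o
t=7: o...
.oo.
..oo
ooo.
...o
oo.o
t=8: o...
.oo.
..oo
.oo.
oo.o
.o.o
t=9: oooo
.o..
..oo
.oo.
oo.o
.o.o
t=10: o.oo
o.o.
.ooo
.oo.
oo.o
.o.o
t=11: .o.o
ooo.
.ooo
.oo.
oo.o
.o.o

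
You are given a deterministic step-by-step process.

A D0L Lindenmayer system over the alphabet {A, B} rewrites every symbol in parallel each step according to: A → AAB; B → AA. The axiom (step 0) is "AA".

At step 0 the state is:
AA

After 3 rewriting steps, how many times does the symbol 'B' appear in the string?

12

step 0: AA
step 1: AABAAB
step 2: AABAABAAAABAABAA
step 3: AABAABAAAABAABAAAABAABAABAABAAAABAABAAAABAAB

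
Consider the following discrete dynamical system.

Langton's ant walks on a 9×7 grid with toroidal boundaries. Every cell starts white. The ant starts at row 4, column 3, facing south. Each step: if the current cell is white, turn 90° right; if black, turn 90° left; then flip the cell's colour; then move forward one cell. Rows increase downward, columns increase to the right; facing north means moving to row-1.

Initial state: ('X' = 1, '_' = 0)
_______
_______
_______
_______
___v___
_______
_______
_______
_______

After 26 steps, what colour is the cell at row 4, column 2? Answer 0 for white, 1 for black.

0) _______
_______
_______
_______
___v___
_______
_______
_______
_______
1) _______
_______
_______
_______
__<X___
_______
_______
_______
_______
2) _______
_______
_______
__^____
__XX___
_______
_______
_______
_______
3) _______
_______
_______
__X>___
__XX___
_______
_______
_______
_______
4) _______
_______
_______
__XX___
__Xv___
_______
_______
_______
_______
5) _______
_______
_______
__XX___
__X_>__
_______
_______
_______
_______
6) _______
_______
_______
__XX___
__X_X__
____v__
_______
_______
_______
7) _______
_______
_______
__XX___
__X_X__
___<X__
_______
_______
_______
8) _______
_______
_______
__XX___
__X^X__
___XX__
_______
_______
_______
9) _______
_______
_______
__XX___
__XX>__
___XX__
_______
_______
_______
10) _______
_______
_______
__XX^__
__XX___
___XX__
_______
_______
_______
11) _______
_______
_______
__XXX>_
__XX___
___XX__
_______
_______
_______
12) _______
_______
_______
__XXXX_
__XX_v_
___XX__
_______
_______
_______
13) _______
_______
_______
__XXXX_
__XX<X_
___XX__
_______
_______
_______
14) _______
_______
_______
__XX^X_
__XXXX_
___XX__
_______
_______
_______
15) _______
_______
_______
__X<_X_
__XXXX_
___XX__
_______
_______
_______
16) _______
_______
_______
__X__X_
__XvXX_
___XX__
_______
_______
_______
17) _______
_______
_______
__X__X_
__X_>X_
___XX__
_______
_______
_______
18) _______
_______
_______
__X_^X_
__X__X_
___XX__
_______
_______
_______
19) _______
_______
_______
__X_X>_
__X__X_
___XX__
_______
_______
_______
20) _______
_______
_____^_
__X_X__
__X__X_
___XX__
_______
_______
_______
21) _______
_______
_____X>
__X_X__
__X__X_
___XX__
_______
_______
_______
22) _______
_______
_____XX
__X_X_v
__X__X_
___XX__
_______
_______
_______
23) _______
_______
_____XX
__X_X<X
__X__X_
___XX__
_______
_______
_______
24) _______
_______
_____^X
__X_XXX
__X__X_
___XX__
_______
_______
_______
25) _______
_______
____<_X
__X_XXX
__X__X_
___XX__
_______
_______
_______
26) _______
____^__
____X_X
__X_XXX
__X__X_
___XX__
_______
_______
_______

1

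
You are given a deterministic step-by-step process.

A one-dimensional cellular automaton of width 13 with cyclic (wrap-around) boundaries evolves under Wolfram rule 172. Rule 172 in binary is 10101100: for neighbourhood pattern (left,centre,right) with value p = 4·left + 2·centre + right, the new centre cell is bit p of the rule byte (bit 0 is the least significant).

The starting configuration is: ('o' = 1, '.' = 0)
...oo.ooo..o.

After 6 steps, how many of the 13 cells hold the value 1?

2

[0] ...oo.ooo..o.
[1] ...o.ooo...o.
[2] ...oooo....o.
[3] ...ooo.....o.
[4] ...oo......o.
[5] ...o.......o.
[6] ...o.......o.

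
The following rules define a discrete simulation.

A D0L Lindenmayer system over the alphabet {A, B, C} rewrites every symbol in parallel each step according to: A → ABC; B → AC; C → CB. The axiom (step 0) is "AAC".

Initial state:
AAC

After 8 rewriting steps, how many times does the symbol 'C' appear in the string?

1045

[0] AAC
[1] ABCABCCB
[2] ABCACCBABCACCBCBAC
[3] ABCACCBABCCBCBACABCACCBABCCBCBACCBACABCCB
[4] ABCACCBABCCBCBACABCACCBCBACCBACABCCBABCACCBABCCBCBACABCACCBCBACCBACABCCBCBACABCCBABCACCBCBAC
[5] ABCACCBABCCBCBACABCACCBCBACCBACABCCBABCACCBABCCBCBACCBACAB…CBABCACCBCBACCBACABCCBABCACCBCBACABCACCBABCCBCBACCBACABCCB  (len 207)
[6] ABCACCBABCCBCBACABCACCBCBACCBACABCCBABCACCBABCCBCBACCBACAB…CBABCACCBABCCBCBACABCACCBCBACCBACABCCBCBACABCCBABCACCBCBAC  (len 465)
[7] ABCACCBABCCBCBACABCACCBCBACCBACABCCBABCACCBABCCBCBACCBACAB…CBABCACCBCBACCBACABCCBABCACCBCBACABCACCBABCCBCBACCBACABCCB  (len 1045)
[8] ABCACCBABCCBCBACABCACCBCBACCBACABCCBABCACCBABCCBCBACCBACAB…CBABCACCBABCCBCBACABCACCBCBACCBACABCCBCBACABCCBABCACCBCBAC  (len 2348)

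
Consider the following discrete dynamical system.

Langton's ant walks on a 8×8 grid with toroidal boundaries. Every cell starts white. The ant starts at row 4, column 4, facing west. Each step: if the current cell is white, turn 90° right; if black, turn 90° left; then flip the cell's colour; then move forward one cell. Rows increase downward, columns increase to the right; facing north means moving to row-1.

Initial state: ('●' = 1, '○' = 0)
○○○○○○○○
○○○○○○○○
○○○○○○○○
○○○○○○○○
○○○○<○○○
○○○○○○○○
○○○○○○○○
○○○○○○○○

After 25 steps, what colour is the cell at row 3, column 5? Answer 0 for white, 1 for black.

t=0: ○○○○○○○○
○○○○○○○○
○○○○○○○○
○○○○○○○○
○○○○<○○○
○○○○○○○○
○○○○○○○○
○○○○○○○○
t=1: ○○○○○○○○
○○○○○○○○
○○○○○○○○
○○○○^○○○
○○○○●○○○
○○○○○○○○
○○○○○○○○
○○○○○○○○
t=2: ○○○○○○○○
○○○○○○○○
○○○○○○○○
○○○○●>○○
○○○○●○○○
○○○○○○○○
○○○○○○○○
○○○○○○○○
t=3: ○○○○○○○○
○○○○○○○○
○○○○○○○○
○○○○●●○○
○○○○●v○○
○○○○○○○○
○○○○○○○○
○○○○○○○○
t=4: ○○○○○○○○
○○○○○○○○
○○○○○○○○
○○○○●●○○
○○○○<●○○
○○○○○○○○
○○○○○○○○
○○○○○○○○
t=5: ○○○○○○○○
○○○○○○○○
○○○○○○○○
○○○○●●○○
○○○○○●○○
○○○○v○○○
○○○○○○○○
○○○○○○○○
t=6: ○○○○○○○○
○○○○○○○○
○○○○○○○○
○○○○●●○○
○○○○○●○○
○○○<●○○○
○○○○○○○○
○○○○○○○○
t=7: ○○○○○○○○
○○○○○○○○
○○○○○○○○
○○○○●●○○
○○○^○●○○
○○○●●○○○
○○○○○○○○
○○○○○○○○
t=8: ○○○○○○○○
○○○○○○○○
○○○○○○○○
○○○○●●○○
○○○●>●○○
○○○●●○○○
○○○○○○○○
○○○○○○○○
t=9: ○○○○○○○○
○○○○○○○○
○○○○○○○○
○○○○●●○○
○○○●●●○○
○○○●v○○○
○○○○○○○○
○○○○○○○○
t=10: ○○○○○○○○
○○○○○○○○
○○○○○○○○
○○○○●●○○
○○○●●●○○
○○○●○>○○
○○○○○○○○
○○○○○○○○
t=11: ○○○○○○○○
○○○○○○○○
○○○○○○○○
○○○○●●○○
○○○●●●○○
○○○●○●○○
○○○○○v○○
○○○○○○○○
t=12: ○○○○○○○○
○○○○○○○○
○○○○○○○○
○○○○●●○○
○○○●●●○○
○○○●○●○○
○○○○<●○○
○○○○○○○○
t=13: ○○○○○○○○
○○○○○○○○
○○○○○○○○
○○○○●●○○
○○○●●●○○
○○○●^●○○
○○○○●●○○
○○○○○○○○
t=14: ○○○○○○○○
○○○○○○○○
○○○○○○○○
○○○○●●○○
○○○●●●○○
○○○●●>○○
○○○○●●○○
○○○○○○○○
t=15: ○○○○○○○○
○○○○○○○○
○○○○○○○○
○○○○●●○○
○○○●●^○○
○○○●●○○○
○○○○●●○○
○○○○○○○○
t=16: ○○○○○○○○
○○○○○○○○
○○○○○○○○
○○○○●●○○
○○○●<○○○
○○○●●○○○
○○○○●●○○
○○○○○○○○
t=17: ○○○○○○○○
○○○○○○○○
○○○○○○○○
○○○○●●○○
○○○●○○○○
○○○●v○○○
○○○○●●○○
○○○○○○○○
t=18: ○○○○○○○○
○○○○○○○○
○○○○○○○○
○○○○●●○○
○○○●○○○○
○○○●○>○○
○○○○●●○○
○○○○○○○○
t=19: ○○○○○○○○
○○○○○○○○
○○○○○○○○
○○○○●●○○
○○○●○○○○
○○○●○●○○
○○○○●v○○
○○○○○○○○
t=20: ○○○○○○○○
○○○○○○○○
○○○○○○○○
○○○○●●○○
○○○●○○○○
○○○●○●○○
○○○○●○>○
○○○○○○○○
t=21: ○○○○○○○○
○○○○○○○○
○○○○○○○○
○○○○●●○○
○○○●○○○○
○○○●○●○○
○○○○●○●○
○○○○○○v○
t=22: ○○○○○○○○
○○○○○○○○
○○○○○○○○
○○○○●●○○
○○○●○○○○
○○○●○●○○
○○○○●○●○
○○○○○<●○
t=23: ○○○○○○○○
○○○○○○○○
○○○○○○○○
○○○○●●○○
○○○●○○○○
○○○●○●○○
○○○○●^●○
○○○○○●●○
t=24: ○○○○○○○○
○○○○○○○○
○○○○○○○○
○○○○●●○○
○○○●○○○○
○○○●○●○○
○○○○●●>○
○○○○○●●○
t=25: ○○○○○○○○
○○○○○○○○
○○○○○○○○
○○○○●●○○
○○○●○○○○
○○○●○●^○
○○○○●●○○
○○○○○●●○

1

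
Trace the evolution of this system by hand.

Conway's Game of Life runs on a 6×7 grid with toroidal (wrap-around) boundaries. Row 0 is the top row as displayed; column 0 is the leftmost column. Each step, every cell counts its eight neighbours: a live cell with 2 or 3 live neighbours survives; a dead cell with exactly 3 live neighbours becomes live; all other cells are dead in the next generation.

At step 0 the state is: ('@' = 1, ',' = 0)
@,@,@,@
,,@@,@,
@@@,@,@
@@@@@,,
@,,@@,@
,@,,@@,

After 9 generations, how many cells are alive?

t=0: @,@,@,@
,,@@,@,
@@@,@,@
@@@@@,,
@,,@@,@
,@,,@@,
t=1: @,@,,,@
,,,,,,,
,,,,,,@
,,,,,,,
,,,,,,@
,@@,,,,
t=2: @,@,,,,
@,,,,,@
,,,,,,,
,,,,,,,
,,,,,,,
,@@,,,@
t=3: ,,@,,,,
@@,,,,@
,,,,,,,
,,,,,,,
,,,,,,,
@@@,,,,
t=4: ,,@,,,@
@@,,,,,
@,,,,,,
,,,,,,,
,@,,,,,
,@@,,,,
t=5: ,,@,,,,
@@,,,,@
@@,,,,,
,,,,,,,
,@@,,,,
@@@,,,,
t=6: ,,@,,,@
,,@,,,@
,@,,,,@
@,@,,,,
@,@,,,,
@,,@,,,
t=7: @@@@,,@
,@@,,@@
,@@,,,@
@,@,,,@
@,@@,,@
@,@@,,@
t=8: ,,,,@,,
,,,,,@,
,,,@,,,
,,,,,@,
,,,,,@,
,,,,@@,
t=9: ,,,,@,,
,,,,@,,
,,,,@,,
,,,,@,,
,,,,,@@
,,,,@@,

8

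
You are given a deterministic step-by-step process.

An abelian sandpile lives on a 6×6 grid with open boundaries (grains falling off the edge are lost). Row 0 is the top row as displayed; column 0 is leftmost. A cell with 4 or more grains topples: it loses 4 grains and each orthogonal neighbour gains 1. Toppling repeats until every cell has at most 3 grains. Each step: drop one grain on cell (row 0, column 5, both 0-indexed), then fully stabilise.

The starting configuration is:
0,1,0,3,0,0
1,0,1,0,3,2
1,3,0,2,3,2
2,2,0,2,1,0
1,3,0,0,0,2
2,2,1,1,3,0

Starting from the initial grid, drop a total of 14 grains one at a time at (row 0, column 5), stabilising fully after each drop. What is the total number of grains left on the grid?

gen 0: 0,1,0,3,0,0
1,0,1,0,3,2
1,3,0,2,3,2
2,2,0,2,1,0
1,3,0,0,0,2
2,2,1,1,3,0
gen 1: 0,1,0,3,0,1
1,0,1,0,3,2
1,3,0,2,3,2
2,2,0,2,1,0
1,3,0,0,0,2
2,2,1,1,3,0
gen 2: 0,1,0,3,0,2
1,0,1,0,3,2
1,3,0,2,3,2
2,2,0,2,1,0
1,3,0,0,0,2
2,2,1,1,3,0
gen 3: 0,1,0,3,0,3
1,0,1,0,3,2
1,3,0,2,3,2
2,2,0,2,1,0
1,3,0,0,0,2
2,2,1,1,3,0
gen 4: 0,1,0,3,1,0
1,0,1,0,3,3
1,3,0,2,3,2
2,2,0,2,1,0
1,3,0,0,0,2
2,2,1,1,3,0
gen 5: 0,1,0,3,1,1
1,0,1,0,3,3
1,3,0,2,3,2
2,2,0,2,1,0
1,3,0,0,0,2
2,2,1,1,3,0
gen 6: 0,1,0,3,1,2
1,0,1,0,3,3
1,3,0,2,3,2
2,2,0,2,1,0
1,3,0,0,0,2
2,2,1,1,3,0
gen 7: 0,1,0,3,1,3
1,0,1,0,3,3
1,3,0,2,3,2
2,2,0,2,1,0
1,3,0,0,0,2
2,2,1,1,3,0
gen 8: 0,1,0,3,3,1
1,0,1,1,1,2
1,3,0,3,1,0
2,2,0,2,2,1
1,3,0,0,0,2
2,2,1,1,3,0
gen 9: 0,1,0,3,3,2
1,0,1,1,1,2
1,3,0,3,1,0
2,2,0,2,2,1
1,3,0,0,0,2
2,2,1,1,3,0
gen 10: 0,1,0,3,3,3
1,0,1,1,1,2
1,3,0,3,1,0
2,2,0,2,2,1
1,3,0,0,0,2
2,2,1,1,3,0
gen 11: 0,1,1,0,1,1
1,0,1,2,2,3
1,3,0,3,1,0
2,2,0,2,2,1
1,3,0,0,0,2
2,2,1,1,3,0
gen 12: 0,1,1,0,1,2
1,0,1,2,2,3
1,3,0,3,1,0
2,2,0,2,2,1
1,3,0,0,0,2
2,2,1,1,3,0
gen 13: 0,1,1,0,1,3
1,0,1,2,2,3
1,3,0,3,1,0
2,2,0,2,2,1
1,3,0,0,0,2
2,2,1,1,3,0
gen 14: 0,1,1,0,2,1
1,0,1,2,3,0
1,3,0,3,1,1
2,2,0,2,2,1
1,3,0,0,0,2
2,2,1,1,3,0

45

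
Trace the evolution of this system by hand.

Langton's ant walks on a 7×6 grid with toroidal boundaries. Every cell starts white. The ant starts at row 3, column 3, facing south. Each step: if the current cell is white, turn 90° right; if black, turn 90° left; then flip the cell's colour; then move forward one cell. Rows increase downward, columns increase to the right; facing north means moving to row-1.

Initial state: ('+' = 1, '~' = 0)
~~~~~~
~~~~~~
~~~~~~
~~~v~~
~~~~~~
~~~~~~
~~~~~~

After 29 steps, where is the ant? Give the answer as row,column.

1,4

0) ~~~~~~
~~~~~~
~~~~~~
~~~v~~
~~~~~~
~~~~~~
~~~~~~
1) ~~~~~~
~~~~~~
~~~~~~
~~<+~~
~~~~~~
~~~~~~
~~~~~~
2) ~~~~~~
~~~~~~
~~^~~~
~~++~~
~~~~~~
~~~~~~
~~~~~~
3) ~~~~~~
~~~~~~
~~+>~~
~~++~~
~~~~~~
~~~~~~
~~~~~~
4) ~~~~~~
~~~~~~
~~++~~
~~+v~~
~~~~~~
~~~~~~
~~~~~~
5) ~~~~~~
~~~~~~
~~++~~
~~+~>~
~~~~~~
~~~~~~
~~~~~~
6) ~~~~~~
~~~~~~
~~++~~
~~+~+~
~~~~v~
~~~~~~
~~~~~~
7) ~~~~~~
~~~~~~
~~++~~
~~+~+~
~~~<+~
~~~~~~
~~~~~~
8) ~~~~~~
~~~~~~
~~++~~
~~+^+~
~~~++~
~~~~~~
~~~~~~
9) ~~~~~~
~~~~~~
~~++~~
~~++>~
~~~++~
~~~~~~
~~~~~~
10) ~~~~~~
~~~~~~
~~++^~
~~++~~
~~~++~
~~~~~~
~~~~~~
11) ~~~~~~
~~~~~~
~~+++>
~~++~~
~~~++~
~~~~~~
~~~~~~
12) ~~~~~~
~~~~~~
~~++++
~~++~v
~~~++~
~~~~~~
~~~~~~
13) ~~~~~~
~~~~~~
~~++++
~~++<+
~~~++~
~~~~~~
~~~~~~
14) ~~~~~~
~~~~~~
~~++^+
~~++++
~~~++~
~~~~~~
~~~~~~
15) ~~~~~~
~~~~~~
~~+<~+
~~++++
~~~++~
~~~~~~
~~~~~~
16) ~~~~~~
~~~~~~
~~+~~+
~~+v++
~~~++~
~~~~~~
~~~~~~
17) ~~~~~~
~~~~~~
~~+~~+
~~+~>+
~~~++~
~~~~~~
~~~~~~
18) ~~~~~~
~~~~~~
~~+~^+
~~+~~+
~~~++~
~~~~~~
~~~~~~
19) ~~~~~~
~~~~~~
~~+~+>
~~+~~+
~~~++~
~~~~~~
~~~~~~
20) ~~~~~~
~~~~~^
~~+~+~
~~+~~+
~~~++~
~~~~~~
~~~~~~
21) ~~~~~~
>~~~~+
~~+~+~
~~+~~+
~~~++~
~~~~~~
~~~~~~
22) ~~~~~~
+~~~~+
v~+~+~
~~+~~+
~~~++~
~~~~~~
~~~~~~
23) ~~~~~~
+~~~~+
+~+~+<
~~+~~+
~~~++~
~~~~~~
~~~~~~
24) ~~~~~~
+~~~~^
+~+~++
~~+~~+
~~~++~
~~~~~~
~~~~~~
25) ~~~~~~
+~~~<~
+~+~++
~~+~~+
~~~++~
~~~~~~
~~~~~~
26) ~~~~^~
+~~~+~
+~+~++
~~+~~+
~~~++~
~~~~~~
~~~~~~
27) ~~~~+>
+~~~+~
+~+~++
~~+~~+
~~~++~
~~~~~~
~~~~~~
28) ~~~~++
+~~~+v
+~+~++
~~+~~+
~~~++~
~~~~~~
~~~~~~
29) ~~~~++
+~~~<+
+~+~++
~~+~~+
~~~++~
~~~~~~
~~~~~~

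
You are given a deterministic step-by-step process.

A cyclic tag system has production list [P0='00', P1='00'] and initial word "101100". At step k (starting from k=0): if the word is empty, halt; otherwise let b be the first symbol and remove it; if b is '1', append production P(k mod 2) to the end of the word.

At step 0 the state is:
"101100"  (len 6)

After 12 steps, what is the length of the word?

t=0: "101100"  (len 6)
t=1: "0110000"  (len 7)
t=2: "110000"  (len 6)
t=3: "1000000"  (len 7)
t=4: "00000000"  (len 8)
t=5: "0000000"  (len 7)
t=6: "000000"  (len 6)
t=7: "00000"  (len 5)
t=8: "0000"  (len 4)
t=9: "000"  (len 3)
t=10: "00"  (len 2)
t=11: "0"  (len 1)
t=12: (halted — word empty)

0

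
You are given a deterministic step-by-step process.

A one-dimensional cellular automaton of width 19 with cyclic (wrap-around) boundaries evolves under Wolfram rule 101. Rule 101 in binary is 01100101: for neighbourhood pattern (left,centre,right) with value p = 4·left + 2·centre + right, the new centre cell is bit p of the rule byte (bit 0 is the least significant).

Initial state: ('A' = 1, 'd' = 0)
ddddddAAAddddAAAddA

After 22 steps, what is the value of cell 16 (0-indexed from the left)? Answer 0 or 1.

gen 0: ddddddAAAddddAAAddA
gen 1: dAAAAdddAdAAdddAddA
gen 2: AdddAdAdAAdAdAdAddA
gen 3: AdAdAAAAdAAAAAAAddd
gen 4: AAAAdddAAddddddAdAd
gen 5: dddAdAddAdAAAAdAAAA
gen 6: dAdAAAddAAdddAAdddA
gen 7: AAAddAdddAdAddAdAdA
gen 8: ddAddAdAdAAAddAAAAd
gen 9: AdAddAAAAddAdddddAd
gen 10: AAAdddddAddAdAAAdAA
gen 11: ddAdAAAdAddAAddAAdd
gen 12: AdAAddAAAdddAdddAdA
gen 13: AAdAddddAdAdAdAdAAd
gen 14: dAAAdAAdAAAAAAAAdAA
gen 15: AddAAdAAdddddddAAdA
gen 16: AdddAAdAdAAAAAddAAd
gen 17: AdAddAAAAddddAdddAA
gen 18: AAAdddddAdAAdAdAddd
gen 19: ddAdAAAdAAdAAAAAdAd
gen 20: AdAAddAAdAAddddAAAd
gen 21: AAdAdddAAdAdAAdddAA
gen 22: dAAAdAddAAAAdAdAddd

0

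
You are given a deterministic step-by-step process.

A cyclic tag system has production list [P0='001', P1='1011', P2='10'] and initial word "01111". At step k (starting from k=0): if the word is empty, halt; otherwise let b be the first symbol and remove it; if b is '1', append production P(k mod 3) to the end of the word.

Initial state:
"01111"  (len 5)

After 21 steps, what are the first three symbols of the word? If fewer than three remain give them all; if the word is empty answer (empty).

011

t=0: "01111"  (len 5)
t=1: "1111"  (len 4)
t=2: "1111011"  (len 7)
t=3: "11101110"  (len 8)
t=4: "1101110001"  (len 10)
t=5: "1011100011011"  (len 13)
t=6: "01110001101110"  (len 14)
t=7: "1110001101110"  (len 13)
t=8: "1100011011101011"  (len 16)
t=9: "10001101110101110"  (len 17)
t=10: "0001101110101110001"  (len 19)
t=11: "001101110101110001"  (len 18)
t=12: "01101110101110001"  (len 17)
t=13: "1101110101110001"  (len 16)
t=14: "1011101011100011011"  (len 19)
t=15: "01110101110001101110"  (len 20)
t=16: "1110101110001101110"  (len 19)
t=17: "1101011100011011101011"  (len 22)
t=18: "10101110001101110101110"  (len 23)
t=19: "0101110001101110101110001"  (len 25)
t=20: "101110001101110101110001"  (len 24)
t=21: "0111000110111010111000110"  (len 25)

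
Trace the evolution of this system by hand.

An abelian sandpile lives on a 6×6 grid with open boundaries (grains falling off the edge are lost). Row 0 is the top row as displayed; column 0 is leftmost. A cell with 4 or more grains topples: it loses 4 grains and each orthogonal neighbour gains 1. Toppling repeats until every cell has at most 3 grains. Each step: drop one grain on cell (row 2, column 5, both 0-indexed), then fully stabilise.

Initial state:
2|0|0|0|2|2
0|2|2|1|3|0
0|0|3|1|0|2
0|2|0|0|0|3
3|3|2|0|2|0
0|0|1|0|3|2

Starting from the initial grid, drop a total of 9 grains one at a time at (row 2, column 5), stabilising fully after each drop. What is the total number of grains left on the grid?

46

0) 2|0|0|0|2|2
0|2|2|1|3|0
0|0|3|1|0|2
0|2|0|0|0|3
3|3|2|0|2|0
0|0|1|0|3|2
1) 2|0|0|0|2|2
0|2|2|1|3|0
0|0|3|1|0|3
0|2|0|0|0|3
3|3|2|0|2|0
0|0|1|0|3|2
2) 2|0|0|0|2|2
0|2|2|1|3|1
0|0|3|1|1|1
0|2|0|0|1|0
3|3|2|0|2|1
0|0|1|0|3|2
3) 2|0|0|0|2|2
0|2|2|1|3|1
0|0|3|1|1|2
0|2|0|0|1|0
3|3|2|0|2|1
0|0|1|0|3|2
4) 2|0|0|0|2|2
0|2|2|1|3|1
0|0|3|1|1|3
0|2|0|0|1|0
3|3|2|0|2|1
0|0|1|0|3|2
5) 2|0|0|0|2|2
0|2|2|1|3|2
0|0|3|1|2|0
0|2|0|0|1|1
3|3|2|0|2|1
0|0|1|0|3|2
6) 2|0|0|0|2|2
0|2|2|1|3|2
0|0|3|1|2|1
0|2|0|0|1|1
3|3|2|0|2|1
0|0|1|0|3|2
7) 2|0|0|0|2|2
0|2|2|1|3|2
0|0|3|1|2|2
0|2|0|0|1|1
3|3|2|0|2|1
0|0|1|0|3|2
8) 2|0|0|0|2|2
0|2|2|1|3|2
0|0|3|1|2|3
0|2|0|0|1|1
3|3|2|0|2|1
0|0|1|0|3|2
9) 2|0|0|0|2|2
0|2|2|1|3|3
0|0|3|1|3|0
0|2|0|0|1|2
3|3|2|0|2|1
0|0|1|0|3|2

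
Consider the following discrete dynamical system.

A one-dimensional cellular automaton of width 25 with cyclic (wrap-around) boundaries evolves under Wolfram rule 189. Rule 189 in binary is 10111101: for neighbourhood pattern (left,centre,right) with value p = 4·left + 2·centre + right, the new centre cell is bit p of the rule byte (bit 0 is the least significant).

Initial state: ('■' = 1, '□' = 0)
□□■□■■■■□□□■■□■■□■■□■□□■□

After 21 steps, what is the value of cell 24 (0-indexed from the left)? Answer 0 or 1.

t=0: □□■□■■■■□□□■■□■■□■■□■□□■□
t=1: ■□■■■■■□■■□■□■■□■■□■■■□■■
t=2: □■■■■■□■■□■■■■□■■□■■■□■■■
t=3: ■■■■■□■■□■■■■□■■□■■■□■■■□
t=4: ■■■■□■■□■■■■□■■□■■■□■■■□■
t=5: ■■■□■■□■■■■□■■□■■■□■■■□■■
t=6: ■■□■■□■■■■□■■□■■■□■■■□■■■
t=7: ■□■■□■■■■□■■□■■■□■■■□■■■■
t=8: □■■□■■■■□■■□■■■□■■■□■■■■■
t=9: ■■□■■■■□■■□■■■□■■■□■■■■■□
t=10: ■□■■■■□■■□■■■□■■■□■■■■■□■
t=11: □■■■■□■■□■■■□■■■□■■■■■□■■
t=12: ■■■■□■■□■■■□■■■□■■■■■□■■□
t=13: ■■■□■■□■■■□■■■□■■■■■□■■□■
t=14: ■■□■■□■■■□■■■□■■■■■□■■□■■
t=15: ■□■■□■■■□■■■□■■■■■□■■□■■■
t=16: □■■□■■■□■■■□■■■■■□■■□■■■■
t=17: ■■□■■■□■■■□■■■■■□■■□■■■■□
t=18: ■□■■■□■■■□■■■■■□■■□■■■■□■
t=19: □■■■□■■■□■■■■■□■■□■■■■□■■
t=20: ■■■□■■■□■■■■■□■■□■■■■□■■□
t=21: ■■□■■■□■■■■■□■■□■■■■□■■□■

1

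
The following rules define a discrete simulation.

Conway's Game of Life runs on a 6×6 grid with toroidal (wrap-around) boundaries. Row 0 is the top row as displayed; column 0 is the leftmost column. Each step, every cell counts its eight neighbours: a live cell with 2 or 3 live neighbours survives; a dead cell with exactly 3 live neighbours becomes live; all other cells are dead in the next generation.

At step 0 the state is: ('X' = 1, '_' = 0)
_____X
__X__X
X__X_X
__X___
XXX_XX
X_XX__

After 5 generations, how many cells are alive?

t=0: _____X
__X__X
X__X_X
__X___
XXX_XX
X_XX__
t=1: XXXXXX
_____X
XXXXXX
__X___
X___XX
__XX__
t=2: XX___X
______
XXXXXX
__X___
_XX_XX
______
t=3: X_____
___X__
XXXXXX
______
_XXX__
__X_X_
t=4: ___X__
___X__
XXXXXX
_____X
_XXX__
__X___
t=5: __XX__
XX___X
XXXX_X
_____X
_XXX__
_X____

15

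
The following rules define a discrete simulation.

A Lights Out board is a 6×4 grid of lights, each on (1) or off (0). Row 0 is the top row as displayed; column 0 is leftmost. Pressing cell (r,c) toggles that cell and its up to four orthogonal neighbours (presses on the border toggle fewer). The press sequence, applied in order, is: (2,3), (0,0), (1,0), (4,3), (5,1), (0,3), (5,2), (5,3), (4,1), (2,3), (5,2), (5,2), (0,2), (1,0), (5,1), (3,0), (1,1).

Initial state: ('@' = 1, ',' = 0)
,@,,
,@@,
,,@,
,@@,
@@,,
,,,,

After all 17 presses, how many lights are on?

t=0: ,@,,
,@@,
,,@,
,@@,
@@,,
,,,,
t=1: ,@,,
,@@@
,,,@
,@@@
@@,,
,,,,
t=2: @,,,
@@@@
,,,@
,@@@
@@,,
,,,,
t=3: ,,,,
,,@@
@,,@
,@@@
@@,,
,,,,
t=4: ,,,,
,,@@
@,,@
,@@,
@@@@
,,,@
t=5: ,,,,
,,@@
@,,@
,@@,
@,@@
@@@@
t=6: ,,@@
,,@,
@,,@
,@@,
@,@@
@@@@
t=7: ,,@@
,,@,
@,,@
,@@,
@,,@
@,,,
t=8: ,,@@
,,@,
@,,@
,@@,
@,,,
@,@@
t=9: ,,@@
,,@,
@,,@
,,@,
,@@,
@@@@
t=10: ,,@@
,,@@
@,@,
,,@@
,@@,
@@@@
t=11: ,,@@
,,@@
@,@,
,,@@
,@,,
@,,,
t=12: ,,@@
,,@@
@,@,
,,@@
,@@,
@@@@
t=13: ,@,,
,,,@
@,@,
,,@@
,@@,
@@@@
t=14: @@,,
@@,@
,,@,
,,@@
,@@,
@@@@
t=15: @@,,
@@,@
,,@,
,,@@
,,@,
,,,@
t=16: @@,,
@@,@
@,@,
@@@@
@,@,
,,,@
t=17: @,,,
,,@@
@@@,
@@@@
@,@,
,,,@

13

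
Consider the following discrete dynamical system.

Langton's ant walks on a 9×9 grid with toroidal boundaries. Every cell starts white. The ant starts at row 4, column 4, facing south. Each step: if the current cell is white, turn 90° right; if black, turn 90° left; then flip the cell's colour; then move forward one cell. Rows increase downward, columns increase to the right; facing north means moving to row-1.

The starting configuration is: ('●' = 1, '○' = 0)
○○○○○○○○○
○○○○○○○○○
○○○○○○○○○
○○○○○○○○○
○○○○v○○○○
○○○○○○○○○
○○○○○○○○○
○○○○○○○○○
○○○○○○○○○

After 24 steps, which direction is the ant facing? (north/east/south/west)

north

0) ○○○○○○○○○
○○○○○○○○○
○○○○○○○○○
○○○○○○○○○
○○○○v○○○○
○○○○○○○○○
○○○○○○○○○
○○○○○○○○○
○○○○○○○○○
1) ○○○○○○○○○
○○○○○○○○○
○○○○○○○○○
○○○○○○○○○
○○○<●○○○○
○○○○○○○○○
○○○○○○○○○
○○○○○○○○○
○○○○○○○○○
2) ○○○○○○○○○
○○○○○○○○○
○○○○○○○○○
○○○^○○○○○
○○○●●○○○○
○○○○○○○○○
○○○○○○○○○
○○○○○○○○○
○○○○○○○○○
3) ○○○○○○○○○
○○○○○○○○○
○○○○○○○○○
○○○●>○○○○
○○○●●○○○○
○○○○○○○○○
○○○○○○○○○
○○○○○○○○○
○○○○○○○○○
4) ○○○○○○○○○
○○○○○○○○○
○○○○○○○○○
○○○●●○○○○
○○○●v○○○○
○○○○○○○○○
○○○○○○○○○
○○○○○○○○○
○○○○○○○○○
5) ○○○○○○○○○
○○○○○○○○○
○○○○○○○○○
○○○●●○○○○
○○○●○>○○○
○○○○○○○○○
○○○○○○○○○
○○○○○○○○○
○○○○○○○○○
6) ○○○○○○○○○
○○○○○○○○○
○○○○○○○○○
○○○●●○○○○
○○○●○●○○○
○○○○○v○○○
○○○○○○○○○
○○○○○○○○○
○○○○○○○○○
7) ○○○○○○○○○
○○○○○○○○○
○○○○○○○○○
○○○●●○○○○
○○○●○●○○○
○○○○<●○○○
○○○○○○○○○
○○○○○○○○○
○○○○○○○○○
8) ○○○○○○○○○
○○○○○○○○○
○○○○○○○○○
○○○●●○○○○
○○○●^●○○○
○○○○●●○○○
○○○○○○○○○
○○○○○○○○○
○○○○○○○○○
9) ○○○○○○○○○
○○○○○○○○○
○○○○○○○○○
○○○●●○○○○
○○○●●>○○○
○○○○●●○○○
○○○○○○○○○
○○○○○○○○○
○○○○○○○○○
10) ○○○○○○○○○
○○○○○○○○○
○○○○○○○○○
○○○●●^○○○
○○○●●○○○○
○○○○●●○○○
○○○○○○○○○
○○○○○○○○○
○○○○○○○○○
11) ○○○○○○○○○
○○○○○○○○○
○○○○○○○○○
○○○●●●>○○
○○○●●○○○○
○○○○●●○○○
○○○○○○○○○
○○○○○○○○○
○○○○○○○○○
12) ○○○○○○○○○
○○○○○○○○○
○○○○○○○○○
○○○●●●●○○
○○○●●○v○○
○○○○●●○○○
○○○○○○○○○
○○○○○○○○○
○○○○○○○○○
13) ○○○○○○○○○
○○○○○○○○○
○○○○○○○○○
○○○●●●●○○
○○○●●<●○○
○○○○●●○○○
○○○○○○○○○
○○○○○○○○○
○○○○○○○○○
14) ○○○○○○○○○
○○○○○○○○○
○○○○○○○○○
○○○●●^●○○
○○○●●●●○○
○○○○●●○○○
○○○○○○○○○
○○○○○○○○○
○○○○○○○○○
15) ○○○○○○○○○
○○○○○○○○○
○○○○○○○○○
○○○●<○●○○
○○○●●●●○○
○○○○●●○○○
○○○○○○○○○
○○○○○○○○○
○○○○○○○○○
16) ○○○○○○○○○
○○○○○○○○○
○○○○○○○○○
○○○●○○●○○
○○○●v●●○○
○○○○●●○○○
○○○○○○○○○
○○○○○○○○○
○○○○○○○○○
17) ○○○○○○○○○
○○○○○○○○○
○○○○○○○○○
○○○●○○●○○
○○○●○>●○○
○○○○●●○○○
○○○○○○○○○
○○○○○○○○○
○○○○○○○○○
18) ○○○○○○○○○
○○○○○○○○○
○○○○○○○○○
○○○●○^●○○
○○○●○○●○○
○○○○●●○○○
○○○○○○○○○
○○○○○○○○○
○○○○○○○○○
19) ○○○○○○○○○
○○○○○○○○○
○○○○○○○○○
○○○●○●>○○
○○○●○○●○○
○○○○●●○○○
○○○○○○○○○
○○○○○○○○○
○○○○○○○○○
20) ○○○○○○○○○
○○○○○○○○○
○○○○○○^○○
○○○●○●○○○
○○○●○○●○○
○○○○●●○○○
○○○○○○○○○
○○○○○○○○○
○○○○○○○○○
21) ○○○○○○○○○
○○○○○○○○○
○○○○○○●>○
○○○●○●○○○
○○○●○○●○○
○○○○●●○○○
○○○○○○○○○
○○○○○○○○○
○○○○○○○○○
22) ○○○○○○○○○
○○○○○○○○○
○○○○○○●●○
○○○●○●○v○
○○○●○○●○○
○○○○●●○○○
○○○○○○○○○
○○○○○○○○○
○○○○○○○○○
23) ○○○○○○○○○
○○○○○○○○○
○○○○○○●●○
○○○●○●<●○
○○○●○○●○○
○○○○●●○○○
○○○○○○○○○
○○○○○○○○○
○○○○○○○○○
24) ○○○○○○○○○
○○○○○○○○○
○○○○○○^●○
○○○●○●●●○
○○○●○○●○○
○○○○●●○○○
○○○○○○○○○
○○○○○○○○○
○○○○○○○○○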